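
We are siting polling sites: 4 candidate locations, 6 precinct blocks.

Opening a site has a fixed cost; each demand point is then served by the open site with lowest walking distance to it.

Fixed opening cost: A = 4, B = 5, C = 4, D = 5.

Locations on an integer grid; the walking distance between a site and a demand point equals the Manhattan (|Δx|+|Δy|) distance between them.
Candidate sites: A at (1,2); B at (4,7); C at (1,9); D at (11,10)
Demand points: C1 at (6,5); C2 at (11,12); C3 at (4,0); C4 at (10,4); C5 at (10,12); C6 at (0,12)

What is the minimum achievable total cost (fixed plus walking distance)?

41

Open {B, C, D}: assign each demand point to its cheapest open site.
  C1→B 4, C2→D 2, C3→B 7, C4→D 7, C5→D 3, C6→C 4
  walking distance 27, fixed 14 → total 41.
Compare {B, D}: walking distance 32 + fixed 10 = 42.
Compare {A, C, D}: walking distance 29 + fixed 13 = 42.
Compare {A, B, C, D}: walking distance 25 + fixed 18 = 43.
All other subsets cost ≥ 42. Minimum total cost: 41.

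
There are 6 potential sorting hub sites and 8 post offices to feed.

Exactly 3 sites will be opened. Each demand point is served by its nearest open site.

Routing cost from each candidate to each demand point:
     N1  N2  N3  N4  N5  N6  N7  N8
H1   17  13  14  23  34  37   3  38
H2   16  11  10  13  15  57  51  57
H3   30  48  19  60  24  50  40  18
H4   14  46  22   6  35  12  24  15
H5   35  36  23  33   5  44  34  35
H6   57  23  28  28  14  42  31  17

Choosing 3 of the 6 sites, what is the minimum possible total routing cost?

Open {H1, H4, H5}.
  N1→H4 14, N2→H1 13, N3→H1 14, N4→H4 6, N5→H5 5, N6→H4 12, N7→H1 3, N8→H4 15  ⇒ total 82.
Compare {H1, H2, H4}: total 86.
Compare {H1, H4, H6}: total 91.
No size-3 selection does better; minimum is 82.

82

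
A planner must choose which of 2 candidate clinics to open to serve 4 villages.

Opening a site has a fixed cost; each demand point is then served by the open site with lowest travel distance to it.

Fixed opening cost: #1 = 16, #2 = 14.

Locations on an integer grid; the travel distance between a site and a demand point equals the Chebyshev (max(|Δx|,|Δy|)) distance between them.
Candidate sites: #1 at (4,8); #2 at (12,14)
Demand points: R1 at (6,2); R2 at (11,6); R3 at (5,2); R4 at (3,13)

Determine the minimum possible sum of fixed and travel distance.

Open {#1}: assign each demand point to its cheapest open site.
  R1→#1 6, R2→#1 7, R3→#1 6, R4→#1 5
  travel distance 24, fixed 16 → total 40.
Compare {#1, #2}: travel distance 24 + fixed 30 = 54.
Compare {#2}: travel distance 41 + fixed 14 = 55.

40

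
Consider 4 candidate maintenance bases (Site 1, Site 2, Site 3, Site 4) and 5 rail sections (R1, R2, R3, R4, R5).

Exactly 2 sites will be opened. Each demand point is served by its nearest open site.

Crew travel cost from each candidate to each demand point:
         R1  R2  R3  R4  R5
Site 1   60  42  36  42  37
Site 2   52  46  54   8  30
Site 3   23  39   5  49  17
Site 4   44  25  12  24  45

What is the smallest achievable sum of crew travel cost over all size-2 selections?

Open {Site 2, Site 3}.
  R1→Site 3 23, R2→Site 3 39, R3→Site 3 5, R4→Site 2 8, R5→Site 3 17  ⇒ total 92.
Compare {Site 3, Site 4}: total 94.
Compare {Site 2, Site 4}: total 119.
No size-2 selection does better; minimum is 92.

92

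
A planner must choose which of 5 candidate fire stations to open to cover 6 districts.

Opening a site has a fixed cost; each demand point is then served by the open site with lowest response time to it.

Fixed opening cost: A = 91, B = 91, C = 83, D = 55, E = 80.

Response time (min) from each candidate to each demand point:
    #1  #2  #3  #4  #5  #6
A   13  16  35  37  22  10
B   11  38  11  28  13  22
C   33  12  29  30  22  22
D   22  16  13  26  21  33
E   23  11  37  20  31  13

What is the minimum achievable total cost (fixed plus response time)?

186

Open {D}: assign each demand point to its cheapest open site.
  #1→D 22, #2→D 16, #3→D 13, #4→D 26, #5→D 21, #6→D 33
  response time 131, fixed 55 → total 186.
Compare {B}: response time 123 + fixed 91 = 214.
Compare {E}: response time 135 + fixed 80 = 215.
Compare {A}: response time 133 + fixed 91 = 224.
All other subsets cost ≥ 214. Minimum total cost: 186.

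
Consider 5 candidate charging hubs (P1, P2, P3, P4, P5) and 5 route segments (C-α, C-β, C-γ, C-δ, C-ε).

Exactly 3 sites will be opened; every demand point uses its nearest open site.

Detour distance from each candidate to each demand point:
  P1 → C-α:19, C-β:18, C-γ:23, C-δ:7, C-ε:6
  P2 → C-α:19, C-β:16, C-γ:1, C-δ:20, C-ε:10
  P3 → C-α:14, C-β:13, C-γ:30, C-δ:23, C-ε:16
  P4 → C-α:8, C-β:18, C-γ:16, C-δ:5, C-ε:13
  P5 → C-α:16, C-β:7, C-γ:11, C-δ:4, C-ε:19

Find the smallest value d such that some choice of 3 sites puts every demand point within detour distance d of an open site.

10

Open {P2, P4, P5}.
  Farthest demand point is C-ε at detour distance 10 (to P2); all others are ≤ 10.
With {P1, P4, P5} the worst case is 11.
With {P2, P3, P4} the worst case is 13.
No size-3 selection achieves below 10.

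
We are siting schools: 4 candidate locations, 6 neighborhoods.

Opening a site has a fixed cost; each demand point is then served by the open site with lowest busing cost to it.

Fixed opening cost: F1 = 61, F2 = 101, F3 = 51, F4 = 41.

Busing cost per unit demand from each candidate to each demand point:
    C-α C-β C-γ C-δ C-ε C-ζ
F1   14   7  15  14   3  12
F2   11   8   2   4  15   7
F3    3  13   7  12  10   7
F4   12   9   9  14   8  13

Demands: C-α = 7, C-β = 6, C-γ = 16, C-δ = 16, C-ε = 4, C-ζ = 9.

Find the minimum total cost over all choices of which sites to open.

Open {F2, F3}: assign each demand point to its cheapest open site.
  C-α→F3 7×3=21, C-β→F2 6×8=48, C-γ→F2 16×2=32, C-δ→F2 16×4=64, C-ε→F3 4×10=40, C-ζ→F2 9×7=63
  busing cost 268, fixed 152 → total 420.
Compare {F2}: busing cost 344 + fixed 101 = 445.
Compare {F1, F2, F3}: busing cost 234 + fixed 213 = 447.
Compare {F1, F2}: busing cost 290 + fixed 162 = 452.
All other subsets cost ≥ 445. Minimum total cost: 420.

420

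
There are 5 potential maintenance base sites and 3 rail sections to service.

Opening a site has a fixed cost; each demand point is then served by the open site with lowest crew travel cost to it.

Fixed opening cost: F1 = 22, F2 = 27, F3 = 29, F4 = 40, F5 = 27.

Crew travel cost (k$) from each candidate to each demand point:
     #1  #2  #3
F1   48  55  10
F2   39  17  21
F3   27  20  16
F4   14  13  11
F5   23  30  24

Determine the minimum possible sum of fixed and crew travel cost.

78

Open {F4}: assign each demand point to its cheapest open site.
  #1→F4 14, #2→F4 13, #3→F4 11
  crew travel cost 38, fixed 40 → total 78.
Compare {F3}: crew travel cost 63 + fixed 29 = 92.
Compare {F1, F4}: crew travel cost 37 + fixed 62 = 99.
Compare {F2}: crew travel cost 77 + fixed 27 = 104.
All other subsets cost ≥ 92. Minimum total cost: 78.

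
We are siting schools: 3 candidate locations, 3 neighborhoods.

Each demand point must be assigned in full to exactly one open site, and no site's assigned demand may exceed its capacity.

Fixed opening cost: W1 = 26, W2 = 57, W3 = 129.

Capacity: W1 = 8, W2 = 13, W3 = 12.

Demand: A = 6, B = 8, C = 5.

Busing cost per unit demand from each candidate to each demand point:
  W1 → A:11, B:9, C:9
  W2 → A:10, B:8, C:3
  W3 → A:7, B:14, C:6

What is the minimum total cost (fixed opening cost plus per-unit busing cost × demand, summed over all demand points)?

Open {W1, W2}; cheapest assignment that respects the capacities:
  W1 (cap 8, load 6): A — cost 6×11 = 66
  W2 (cap 13, load 13): B, C — cost 8×8 + 5×3 = 79
  Shipping 145, fixed 83 → total 228.
  Any other capacity-feasible assignment to {W1, W2} ships for at least 145.
Compare {W1, W3}: its best feasible assignment gives total 299.
Compare {W2, W3}: its best feasible assignment gives total 307.
Every other set of open sites that can feasibly serve all demand totals ≥ 299 even under its best assignment. Minimum: 228.

228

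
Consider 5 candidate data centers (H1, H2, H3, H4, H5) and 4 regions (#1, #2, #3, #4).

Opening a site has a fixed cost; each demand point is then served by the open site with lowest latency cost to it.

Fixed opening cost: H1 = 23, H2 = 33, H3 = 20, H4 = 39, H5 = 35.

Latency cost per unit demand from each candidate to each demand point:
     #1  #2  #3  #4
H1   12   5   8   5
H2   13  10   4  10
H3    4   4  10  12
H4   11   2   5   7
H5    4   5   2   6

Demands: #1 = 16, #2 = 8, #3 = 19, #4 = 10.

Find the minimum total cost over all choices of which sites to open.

237

Open {H5}: assign each demand point to its cheapest open site.
  #1→H5 16×4=64, #2→H5 8×5=40, #3→H5 19×2=38, #4→H5 10×6=60
  latency cost 202, fixed 35 → total 237.
Compare {H3, H5}: latency cost 194 + fixed 55 = 249.
Compare {H1, H5}: latency cost 192 + fixed 58 = 250.
Compare {H4, H5}: latency cost 178 + fixed 74 = 252.
All other subsets cost ≥ 249. Minimum total cost: 237.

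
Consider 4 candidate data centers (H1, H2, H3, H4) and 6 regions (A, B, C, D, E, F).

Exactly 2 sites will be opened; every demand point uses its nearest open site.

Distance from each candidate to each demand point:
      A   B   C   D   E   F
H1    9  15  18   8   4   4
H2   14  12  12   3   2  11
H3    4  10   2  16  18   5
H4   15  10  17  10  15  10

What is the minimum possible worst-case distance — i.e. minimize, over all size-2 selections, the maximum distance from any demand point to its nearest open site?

Open {H1, H3}.
  Farthest demand point is B at distance 10 (to H3); all others are ≤ 10.
With {H2, H3} the worst case is 10.
With {H1, H2} the worst case is 12.
No size-2 selection achieves below 10.

10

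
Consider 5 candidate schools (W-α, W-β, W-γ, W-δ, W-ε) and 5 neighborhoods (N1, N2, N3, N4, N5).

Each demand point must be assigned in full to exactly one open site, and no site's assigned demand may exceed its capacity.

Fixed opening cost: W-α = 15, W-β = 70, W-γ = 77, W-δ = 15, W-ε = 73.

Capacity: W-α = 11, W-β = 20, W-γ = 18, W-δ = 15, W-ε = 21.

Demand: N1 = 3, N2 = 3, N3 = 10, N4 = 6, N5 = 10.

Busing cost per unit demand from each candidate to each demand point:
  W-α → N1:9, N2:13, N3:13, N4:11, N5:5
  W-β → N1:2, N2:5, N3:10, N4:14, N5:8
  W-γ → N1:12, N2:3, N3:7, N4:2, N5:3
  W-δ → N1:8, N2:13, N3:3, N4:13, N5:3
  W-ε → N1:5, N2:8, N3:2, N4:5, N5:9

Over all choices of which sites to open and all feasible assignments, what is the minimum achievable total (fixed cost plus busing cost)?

Open {W-δ, W-ε}; cheapest assignment that respects the capacities:
  W-δ (cap 15, load 13): N1, N5 — cost 3×8 + 10×3 = 54
  W-ε (cap 21, load 19): N2, N3, N4 — cost 3×8 + 10×2 + 6×5 = 74
  Shipping 128, fixed 88 → total 216.
  Any other capacity-feasible assignment to {W-δ, W-ε} ships for at least 128.
Compare {W-α, W-δ, W-ε}: its best feasible assignment gives total 231.
Compare {W-α, W-γ, W-δ}: its best feasible assignment gives total 232.
Every other set of open sites that can feasibly serve all demand totals ≥ 231 even under its best assignment. Minimum: 216.

216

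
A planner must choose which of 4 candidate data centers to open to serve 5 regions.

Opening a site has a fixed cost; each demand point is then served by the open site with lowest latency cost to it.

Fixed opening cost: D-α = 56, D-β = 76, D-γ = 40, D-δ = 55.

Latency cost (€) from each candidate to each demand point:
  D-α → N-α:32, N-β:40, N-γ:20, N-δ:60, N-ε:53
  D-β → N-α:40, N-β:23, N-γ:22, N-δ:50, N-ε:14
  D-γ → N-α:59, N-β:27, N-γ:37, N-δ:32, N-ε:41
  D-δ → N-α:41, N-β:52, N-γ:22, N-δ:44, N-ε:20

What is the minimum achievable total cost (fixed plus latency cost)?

225

Open {D-β}: assign each demand point to its cheapest open site.
  N-α→D-β 40, N-β→D-β 23, N-γ→D-β 22, N-δ→D-β 50, N-ε→D-β 14
  latency cost 149, fixed 76 → total 225.
Compare {D-δ}: latency cost 179 + fixed 55 = 234.
Compare {D-γ}: latency cost 196 + fixed 40 = 236.
Compare {D-γ, D-δ}: latency cost 142 + fixed 95 = 237.
All other subsets cost ≥ 234. Minimum total cost: 225.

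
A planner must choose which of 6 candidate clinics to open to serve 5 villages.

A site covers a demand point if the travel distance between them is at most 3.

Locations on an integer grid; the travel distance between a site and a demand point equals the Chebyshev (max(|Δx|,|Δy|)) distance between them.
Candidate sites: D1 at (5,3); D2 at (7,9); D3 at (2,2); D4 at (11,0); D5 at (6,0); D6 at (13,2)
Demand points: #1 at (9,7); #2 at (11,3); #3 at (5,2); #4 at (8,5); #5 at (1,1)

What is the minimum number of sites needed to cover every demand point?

4

Coverage sets (demand points within 3 of each site):
  D1: {#3, #4}
  D2: {#1}
  D3: {#3, #5}
  D4: {#2}
  D5: {#3}
  D6: {#2}
No 3 sites suffice: every size-3 union leaves at least one demand point uncovered.
But {D1, D2, D3, D4} covers everything, so the minimum is 4.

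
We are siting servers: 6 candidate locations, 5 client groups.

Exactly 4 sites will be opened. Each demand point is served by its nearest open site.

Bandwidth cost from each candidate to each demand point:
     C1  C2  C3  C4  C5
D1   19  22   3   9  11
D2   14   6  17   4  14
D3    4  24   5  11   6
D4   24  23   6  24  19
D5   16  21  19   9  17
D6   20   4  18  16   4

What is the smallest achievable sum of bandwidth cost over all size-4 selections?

Open {D1, D2, D3, D6}.
  C1→D3 4, C2→D6 4, C3→D1 3, C4→D2 4, C5→D6 4  ⇒ total 19.
Compare {D2, D3, D4, D6}: total 21.
Compare {D2, D3, D5, D6}: total 21.
No size-4 selection does better; minimum is 19.

19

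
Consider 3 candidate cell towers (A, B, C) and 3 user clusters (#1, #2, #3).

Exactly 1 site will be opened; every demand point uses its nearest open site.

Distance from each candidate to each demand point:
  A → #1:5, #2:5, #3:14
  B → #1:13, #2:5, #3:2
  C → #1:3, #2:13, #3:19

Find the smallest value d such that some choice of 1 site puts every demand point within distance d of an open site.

13

Open {B}.
  Farthest demand point is #1 at distance 13 (to B); all others are ≤ 13.
With {A} the worst case is 14.
With {C} the worst case is 19.
No size-1 selection achieves below 13.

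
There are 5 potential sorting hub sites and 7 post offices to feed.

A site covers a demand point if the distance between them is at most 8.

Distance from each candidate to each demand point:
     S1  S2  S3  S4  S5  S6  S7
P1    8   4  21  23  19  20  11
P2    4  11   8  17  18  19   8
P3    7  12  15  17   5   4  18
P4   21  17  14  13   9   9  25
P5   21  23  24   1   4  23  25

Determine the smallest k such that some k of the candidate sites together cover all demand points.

4

Coverage sets (demand points within 8 of each site):
  P1: {S1, S2}
  P2: {S1, S3, S7}
  P3: {S1, S5, S6}
  P4: {}
  P5: {S4, S5}
No 3 sites suffice: every size-3 union leaves at least one demand point uncovered.
But {P1, P2, P3, P5} covers everything, so the minimum is 4.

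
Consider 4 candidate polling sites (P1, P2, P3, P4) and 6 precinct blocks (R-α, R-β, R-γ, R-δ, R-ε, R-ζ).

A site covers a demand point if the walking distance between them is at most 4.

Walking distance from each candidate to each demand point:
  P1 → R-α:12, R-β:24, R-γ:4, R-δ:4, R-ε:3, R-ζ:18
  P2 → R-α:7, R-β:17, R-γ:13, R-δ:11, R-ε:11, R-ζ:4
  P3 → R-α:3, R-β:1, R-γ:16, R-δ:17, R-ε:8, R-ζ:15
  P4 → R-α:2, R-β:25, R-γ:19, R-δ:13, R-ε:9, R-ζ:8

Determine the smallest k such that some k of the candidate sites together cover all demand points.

Coverage sets (demand points within 4 of each site):
  P1: {R-γ, R-δ, R-ε}
  P2: {R-ζ}
  P3: {R-α, R-β}
  P4: {R-α}
No 2 sites suffice: every size-2 union leaves at least one demand point uncovered.
But {P1, P2, P3} covers everything, so the minimum is 3.

3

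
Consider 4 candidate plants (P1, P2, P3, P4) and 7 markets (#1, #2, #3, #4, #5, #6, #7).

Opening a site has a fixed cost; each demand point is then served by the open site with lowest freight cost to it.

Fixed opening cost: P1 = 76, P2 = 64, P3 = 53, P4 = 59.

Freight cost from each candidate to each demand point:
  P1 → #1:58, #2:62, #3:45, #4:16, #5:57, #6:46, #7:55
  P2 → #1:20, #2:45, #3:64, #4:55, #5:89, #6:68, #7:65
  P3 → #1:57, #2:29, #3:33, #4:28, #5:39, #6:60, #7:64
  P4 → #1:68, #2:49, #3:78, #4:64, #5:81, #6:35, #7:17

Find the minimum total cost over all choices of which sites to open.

350

Open {P3, P4}: assign each demand point to its cheapest open site.
  #1→P3 57, #2→P3 29, #3→P3 33, #4→P3 28, #5→P3 39, #6→P4 35, #7→P4 17
  freight cost 238, fixed 112 → total 350.
Compare {P3}: freight cost 310 + fixed 53 = 363.
Compare {P2, P3, P4}: freight cost 201 + fixed 176 = 377.
Compare {P2, P3}: freight cost 273 + fixed 117 = 390.
All other subsets cost ≥ 363. Minimum total cost: 350.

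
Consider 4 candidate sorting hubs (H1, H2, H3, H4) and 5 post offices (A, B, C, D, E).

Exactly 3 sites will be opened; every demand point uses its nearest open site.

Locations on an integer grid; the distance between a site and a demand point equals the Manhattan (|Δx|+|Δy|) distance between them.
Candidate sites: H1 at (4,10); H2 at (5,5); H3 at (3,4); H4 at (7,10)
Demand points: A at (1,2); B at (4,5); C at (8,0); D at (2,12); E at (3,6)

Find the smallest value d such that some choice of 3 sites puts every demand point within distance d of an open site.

Open {H1, H2, H3}.
  Farthest demand point is C at distance 8 (to H2); all others are ≤ 8.
With {H1, H2, H4} the worst case is 8.
With {H2, H3, H4} the worst case is 8.
No size-3 selection achieves below 8.

8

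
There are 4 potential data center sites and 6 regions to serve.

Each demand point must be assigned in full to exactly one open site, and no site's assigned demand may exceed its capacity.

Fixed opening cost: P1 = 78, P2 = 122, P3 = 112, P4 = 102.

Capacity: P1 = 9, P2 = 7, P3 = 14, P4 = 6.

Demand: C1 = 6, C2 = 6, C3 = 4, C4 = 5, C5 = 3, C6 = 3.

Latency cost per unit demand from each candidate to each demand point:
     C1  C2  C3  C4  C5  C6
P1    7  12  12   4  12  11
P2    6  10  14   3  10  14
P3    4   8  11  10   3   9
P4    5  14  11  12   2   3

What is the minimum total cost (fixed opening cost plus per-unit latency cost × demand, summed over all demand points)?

447

Open {P1, P3, P4}; cheapest assignment that respects the capacities:
  P1 (cap 9, load 9): C3, C4 — cost 4×12 + 5×4 = 68
  P3 (cap 14, load 12): C1, C2 — cost 6×4 + 6×8 = 72
  P4 (cap 6, load 6): C5, C6 — cost 3×2 + 3×3 = 15
  Shipping 155, fixed 292 → total 447.
  Any other capacity-feasible assignment to {P1, P3, P4} ships for at least 155.
Compare {P1, P2, P3}: its best feasible assignment gives total 500.
Compare {P1, P2, P3, P4}: its best feasible assignment gives total 564.
Every other set of open sites that can feasibly serve all demand totals ≥ 500 even under its best assignment. Minimum: 447.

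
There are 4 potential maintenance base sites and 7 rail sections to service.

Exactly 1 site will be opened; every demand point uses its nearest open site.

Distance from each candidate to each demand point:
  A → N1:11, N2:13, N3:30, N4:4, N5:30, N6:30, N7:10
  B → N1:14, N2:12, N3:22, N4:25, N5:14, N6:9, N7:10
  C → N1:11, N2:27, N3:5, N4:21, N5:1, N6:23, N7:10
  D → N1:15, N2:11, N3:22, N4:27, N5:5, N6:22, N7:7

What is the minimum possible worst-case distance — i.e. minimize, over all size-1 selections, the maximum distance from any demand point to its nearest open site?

Open {B}.
  Farthest demand point is N4 at distance 25 (to B); all others are ≤ 25.
With {C} the worst case is 27.
With {D} the worst case is 27.
No size-1 selection achieves below 25.

25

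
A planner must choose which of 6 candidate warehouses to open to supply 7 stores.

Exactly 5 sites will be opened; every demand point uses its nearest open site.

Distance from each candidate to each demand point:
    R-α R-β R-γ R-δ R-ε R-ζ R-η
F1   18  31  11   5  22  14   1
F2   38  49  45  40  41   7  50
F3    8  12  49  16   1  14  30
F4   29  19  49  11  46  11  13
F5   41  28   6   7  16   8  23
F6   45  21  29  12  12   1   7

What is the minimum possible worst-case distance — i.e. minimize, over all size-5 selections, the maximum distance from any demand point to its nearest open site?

Open {F1, F2, F3, F4, F5}.
  Farthest demand point is R-β at distance 12 (to F3); all others are ≤ 12.
With {F1, F2, F3, F4, F6} the worst case is 12.
With {F1, F2, F3, F5, F6} the worst case is 12.
No size-5 selection achieves below 12.

12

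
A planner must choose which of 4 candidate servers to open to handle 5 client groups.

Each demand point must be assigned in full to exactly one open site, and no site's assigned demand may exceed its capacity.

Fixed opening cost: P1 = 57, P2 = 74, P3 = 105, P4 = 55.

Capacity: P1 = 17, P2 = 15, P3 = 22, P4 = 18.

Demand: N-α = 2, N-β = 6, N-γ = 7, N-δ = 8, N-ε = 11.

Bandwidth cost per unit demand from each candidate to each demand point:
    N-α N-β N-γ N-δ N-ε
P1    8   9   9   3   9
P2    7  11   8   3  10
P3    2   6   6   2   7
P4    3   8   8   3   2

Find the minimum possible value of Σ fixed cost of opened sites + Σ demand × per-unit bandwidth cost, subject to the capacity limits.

Open {P3, P4}; cheapest assignment that respects the capacities:
  P3 (cap 22, load 21): N-β, N-γ, N-δ — cost 6×6 + 7×6 + 8×2 = 94
  P4 (cap 18, load 13): N-α, N-ε — cost 2×3 + 11×2 = 28
  Shipping 122, fixed 160 → total 282.
  Any other capacity-feasible assignment to {P3, P4} ships for at least 122.
Compare {P1, P4}: its best feasible assignment gives total 284.
Compare {P1, P3, P4}: its best feasible assignment gives total 339.
Every other set of open sites that can feasibly serve all demand totals ≥ 284 even under its best assignment. Minimum: 282.

282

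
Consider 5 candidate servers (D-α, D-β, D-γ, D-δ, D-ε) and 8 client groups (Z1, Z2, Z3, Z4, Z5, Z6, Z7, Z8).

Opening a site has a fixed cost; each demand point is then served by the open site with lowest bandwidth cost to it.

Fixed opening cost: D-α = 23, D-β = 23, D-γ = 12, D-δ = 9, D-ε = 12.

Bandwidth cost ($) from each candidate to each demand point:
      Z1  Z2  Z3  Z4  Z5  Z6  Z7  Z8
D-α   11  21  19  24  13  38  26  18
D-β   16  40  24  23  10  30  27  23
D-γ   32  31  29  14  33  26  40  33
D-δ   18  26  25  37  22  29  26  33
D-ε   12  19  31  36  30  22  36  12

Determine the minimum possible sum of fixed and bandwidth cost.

Open {D-α, D-ε}: assign each demand point to its cheapest open site.
  Z1→D-α 11, Z2→D-ε 19, Z3→D-α 19, Z4→D-α 24, Z5→D-α 13, Z6→D-ε 22, Z7→D-α 26, Z8→D-ε 12
  bandwidth cost 146, fixed 35 → total 181.
Compare {D-α, D-γ}: bandwidth cost 148 + fixed 35 = 183.
Compare {D-α, D-γ, D-ε}: bandwidth cost 136 + fixed 47 = 183.
Compare {D-β, D-ε}: bandwidth cost 149 + fixed 35 = 184.
All other subsets cost ≥ 183. Minimum total cost: 181.

181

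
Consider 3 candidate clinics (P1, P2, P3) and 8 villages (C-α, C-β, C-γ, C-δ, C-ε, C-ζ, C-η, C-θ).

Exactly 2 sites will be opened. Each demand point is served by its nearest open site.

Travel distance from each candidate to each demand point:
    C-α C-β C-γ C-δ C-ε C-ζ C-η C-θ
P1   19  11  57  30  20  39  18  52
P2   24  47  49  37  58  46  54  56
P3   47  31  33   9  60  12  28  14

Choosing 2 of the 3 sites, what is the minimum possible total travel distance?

Open {P1, P3}.
  C-α→P1 19, C-β→P1 11, C-γ→P3 33, C-δ→P3 9, C-ε→P1 20, C-ζ→P3 12, C-η→P1 18, C-θ→P3 14  ⇒ total 136.
Compare {P2, P3}: total 209.
Compare {P1, P2}: total 238.

136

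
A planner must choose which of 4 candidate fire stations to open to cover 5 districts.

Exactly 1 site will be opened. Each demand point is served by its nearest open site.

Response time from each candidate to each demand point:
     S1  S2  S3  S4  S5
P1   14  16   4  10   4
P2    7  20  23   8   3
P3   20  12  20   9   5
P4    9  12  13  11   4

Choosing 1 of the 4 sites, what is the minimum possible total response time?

Open {P1}.
  S1→P1 14, S2→P1 16, S3→P1 4, S4→P1 10, S5→P1 4  ⇒ total 48.
Compare {P4}: total 49.
Compare {P2}: total 61.
No size-1 selection does better; minimum is 48.

48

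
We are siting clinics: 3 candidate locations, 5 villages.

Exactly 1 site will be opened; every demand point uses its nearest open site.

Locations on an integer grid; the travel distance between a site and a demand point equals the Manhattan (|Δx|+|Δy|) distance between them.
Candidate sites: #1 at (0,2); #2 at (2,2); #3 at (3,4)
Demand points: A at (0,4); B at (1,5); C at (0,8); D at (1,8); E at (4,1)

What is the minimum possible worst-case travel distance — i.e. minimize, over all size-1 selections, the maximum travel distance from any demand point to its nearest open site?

7

Open {#1}.
  Farthest demand point is D at travel distance 7 (to #1); all others are ≤ 7.
With {#3} the worst case is 7.
With {#2} the worst case is 8.
No size-1 selection achieves below 7.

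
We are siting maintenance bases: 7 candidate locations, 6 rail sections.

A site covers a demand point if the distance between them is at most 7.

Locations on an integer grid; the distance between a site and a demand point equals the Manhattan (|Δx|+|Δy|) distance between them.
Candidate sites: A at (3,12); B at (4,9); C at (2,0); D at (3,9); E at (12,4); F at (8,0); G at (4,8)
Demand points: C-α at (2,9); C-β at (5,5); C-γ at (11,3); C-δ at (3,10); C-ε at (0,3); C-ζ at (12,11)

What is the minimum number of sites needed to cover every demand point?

Coverage sets (demand points within 7 of each site):
  A: {C-α, C-δ}
  B: {C-α, C-β, C-δ}
  C: {C-ε}
  D: {C-α, C-β, C-δ}
  E: {C-γ, C-ζ}
  F: {C-γ}
  G: {C-α, C-β, C-δ}
No 2 sites suffice: every size-2 union leaves at least one demand point uncovered.
But {B, C, E} covers everything, so the minimum is 3.

3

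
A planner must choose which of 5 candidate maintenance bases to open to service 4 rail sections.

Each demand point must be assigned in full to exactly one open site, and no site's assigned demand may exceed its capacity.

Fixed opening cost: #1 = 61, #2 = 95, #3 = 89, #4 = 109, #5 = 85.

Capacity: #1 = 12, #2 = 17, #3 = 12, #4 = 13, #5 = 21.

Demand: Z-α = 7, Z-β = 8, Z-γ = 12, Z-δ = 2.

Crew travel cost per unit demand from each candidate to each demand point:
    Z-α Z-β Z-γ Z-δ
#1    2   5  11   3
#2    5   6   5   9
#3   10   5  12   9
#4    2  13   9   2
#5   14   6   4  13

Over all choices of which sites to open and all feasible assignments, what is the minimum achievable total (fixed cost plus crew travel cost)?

262

Open {#1, #5}; cheapest assignment that respects the capacities:
  #1 (cap 12, load 9): Z-α, Z-δ — cost 7×2 + 2×3 = 20
  #5 (cap 21, load 20): Z-β, Z-γ — cost 8×6 + 12×4 = 96
  Shipping 116, fixed 146 → total 262.
  Any other capacity-feasible assignment to {#1, #5} ships for at least 116.
Compare {#4, #5}: its best feasible assignment gives total 308.
Compare {#2, #5}: its best feasible assignment gives total 329.
Every other set of open sites that can feasibly serve all demand totals ≥ 308 even under its best assignment. Minimum: 262.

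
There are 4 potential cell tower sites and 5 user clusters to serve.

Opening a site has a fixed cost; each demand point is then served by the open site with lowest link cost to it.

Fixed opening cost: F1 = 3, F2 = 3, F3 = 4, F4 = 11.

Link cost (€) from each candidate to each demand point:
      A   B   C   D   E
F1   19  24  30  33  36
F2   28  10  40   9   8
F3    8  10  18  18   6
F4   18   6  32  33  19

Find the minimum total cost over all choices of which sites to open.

58

Open {F2, F3}: assign each demand point to its cheapest open site.
  A→F3 8, B→F2 10, C→F3 18, D→F2 9, E→F3 6
  link cost 51, fixed 7 → total 58.
Compare {F1, F2, F3}: link cost 51 + fixed 10 = 61.
Compare {F3}: link cost 60 + fixed 4 = 64.
Compare {F2, F3, F4}: link cost 47 + fixed 18 = 65.
All other subsets cost ≥ 61. Minimum total cost: 58.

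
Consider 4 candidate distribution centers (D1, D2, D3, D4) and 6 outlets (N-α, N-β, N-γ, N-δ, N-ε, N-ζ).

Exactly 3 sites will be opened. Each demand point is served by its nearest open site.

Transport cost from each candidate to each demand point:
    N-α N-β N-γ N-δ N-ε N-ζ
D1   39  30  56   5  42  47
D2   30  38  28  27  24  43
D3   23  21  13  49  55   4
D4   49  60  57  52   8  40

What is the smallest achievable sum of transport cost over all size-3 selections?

74

Open {D1, D3, D4}.
  N-α→D3 23, N-β→D3 21, N-γ→D3 13, N-δ→D1 5, N-ε→D4 8, N-ζ→D3 4  ⇒ total 74.
Compare {D1, D2, D3}: total 90.
Compare {D2, D3, D4}: total 96.
No size-3 selection does better; minimum is 74.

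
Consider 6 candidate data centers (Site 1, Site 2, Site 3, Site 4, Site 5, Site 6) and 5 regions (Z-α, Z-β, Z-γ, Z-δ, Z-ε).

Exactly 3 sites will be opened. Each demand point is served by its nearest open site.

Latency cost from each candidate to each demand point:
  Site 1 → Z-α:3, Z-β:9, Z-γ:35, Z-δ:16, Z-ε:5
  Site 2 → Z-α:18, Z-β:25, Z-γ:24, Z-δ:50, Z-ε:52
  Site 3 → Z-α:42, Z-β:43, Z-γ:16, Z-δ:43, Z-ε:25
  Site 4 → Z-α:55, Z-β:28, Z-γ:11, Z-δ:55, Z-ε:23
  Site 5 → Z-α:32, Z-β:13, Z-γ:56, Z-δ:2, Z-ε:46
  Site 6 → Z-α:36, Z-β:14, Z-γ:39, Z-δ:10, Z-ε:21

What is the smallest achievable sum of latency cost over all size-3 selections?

Open {Site 1, Site 4, Site 5}.
  Z-α→Site 1 3, Z-β→Site 1 9, Z-γ→Site 4 11, Z-δ→Site 5 2, Z-ε→Site 1 5  ⇒ total 30.
Compare {Site 1, Site 3, Site 5}: total 35.
Compare {Site 1, Site 4, Site 6}: total 38.
No size-3 selection does better; minimum is 30.

30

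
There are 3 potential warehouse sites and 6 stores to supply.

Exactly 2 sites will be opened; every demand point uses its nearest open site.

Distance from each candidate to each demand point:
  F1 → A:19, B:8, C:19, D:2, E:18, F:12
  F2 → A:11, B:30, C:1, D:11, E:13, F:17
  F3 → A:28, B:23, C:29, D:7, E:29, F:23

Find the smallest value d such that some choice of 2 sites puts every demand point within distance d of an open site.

Open {F1, F2}.
  Farthest demand point is E at distance 13 (to F2); all others are ≤ 13.
With {F1, F3} the worst case is 19.
With {F2, F3} the worst case is 23.
No size-2 selection achieves below 13.

13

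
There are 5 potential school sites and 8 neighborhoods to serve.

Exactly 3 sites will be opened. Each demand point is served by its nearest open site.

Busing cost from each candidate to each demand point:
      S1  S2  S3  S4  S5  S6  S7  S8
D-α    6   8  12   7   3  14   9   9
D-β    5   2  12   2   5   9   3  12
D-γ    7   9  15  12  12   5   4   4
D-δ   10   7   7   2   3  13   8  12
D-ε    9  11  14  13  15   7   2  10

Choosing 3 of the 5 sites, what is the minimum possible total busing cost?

31

Open {D-β, D-γ, D-δ}.
  S1→D-β 5, S2→D-β 2, S3→D-δ 7, S4→D-β 2, S5→D-δ 3, S6→D-γ 5, S7→D-β 3, S8→D-γ 4  ⇒ total 31.
Compare {D-α, D-β, D-γ}: total 36.
Compare {D-β, D-γ, D-ε}: total 37.
No size-3 selection does better; minimum is 31.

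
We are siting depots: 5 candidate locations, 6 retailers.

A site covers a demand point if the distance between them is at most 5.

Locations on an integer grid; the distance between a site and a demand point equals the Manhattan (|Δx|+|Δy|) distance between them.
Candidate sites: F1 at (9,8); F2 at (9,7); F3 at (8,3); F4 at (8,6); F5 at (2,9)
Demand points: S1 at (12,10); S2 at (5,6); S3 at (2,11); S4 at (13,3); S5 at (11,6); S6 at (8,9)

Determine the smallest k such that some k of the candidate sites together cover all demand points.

Coverage sets (demand points within 5 of each site):
  F1: {S1, S5, S6}
  F2: {S2, S5, S6}
  F3: {S4}
  F4: {S2, S5, S6}
  F5: {S3}
No 3 sites suffice: every size-3 union leaves at least one demand point uncovered.
But {F1, F2, F3, F5} covers everything, so the minimum is 4.

4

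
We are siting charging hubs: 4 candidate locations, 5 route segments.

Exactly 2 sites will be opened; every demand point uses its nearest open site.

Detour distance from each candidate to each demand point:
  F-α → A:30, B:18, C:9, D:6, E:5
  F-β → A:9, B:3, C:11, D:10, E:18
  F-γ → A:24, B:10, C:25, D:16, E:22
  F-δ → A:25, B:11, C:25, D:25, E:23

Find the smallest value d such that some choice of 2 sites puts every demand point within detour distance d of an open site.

Open {F-α, F-β}.
  Farthest demand point is A at detour distance 9 (to F-β); all others are ≤ 9.
With {F-β, F-γ} the worst case is 18.
With {F-β, F-δ} the worst case is 18.
No size-2 selection achieves below 9.

9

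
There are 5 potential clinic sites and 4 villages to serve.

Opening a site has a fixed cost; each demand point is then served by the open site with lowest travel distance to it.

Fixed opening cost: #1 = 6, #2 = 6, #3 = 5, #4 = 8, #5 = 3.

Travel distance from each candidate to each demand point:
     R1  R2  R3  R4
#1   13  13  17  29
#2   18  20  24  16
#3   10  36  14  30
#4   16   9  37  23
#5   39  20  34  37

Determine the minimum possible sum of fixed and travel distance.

Open {#2, #3, #4}: assign each demand point to its cheapest open site.
  R1→#3 10, R2→#4 9, R3→#3 14, R4→#2 16
  travel distance 49, fixed 19 → total 68.
Compare {#3, #4}: travel distance 56 + fixed 13 = 69.
Compare {#1, #2, #3}: travel distance 53 + fixed 17 = 70.
Compare {#1, #2}: travel distance 59 + fixed 12 = 71.
All other subsets cost ≥ 69. Minimum total cost: 68.

68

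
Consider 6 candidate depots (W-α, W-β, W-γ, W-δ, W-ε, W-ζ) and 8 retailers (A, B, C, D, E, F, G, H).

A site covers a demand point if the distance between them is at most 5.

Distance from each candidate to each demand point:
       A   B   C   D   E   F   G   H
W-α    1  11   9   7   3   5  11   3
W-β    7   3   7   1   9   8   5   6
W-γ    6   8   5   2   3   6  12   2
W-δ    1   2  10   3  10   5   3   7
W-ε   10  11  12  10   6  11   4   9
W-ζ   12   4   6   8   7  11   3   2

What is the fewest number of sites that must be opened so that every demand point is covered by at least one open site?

Coverage sets (demand points within 5 of each site):
  W-α: {A, E, F, H}
  W-β: {B, D, G}
  W-γ: {C, D, E, H}
  W-δ: {A, B, D, F, G}
  W-ε: {G}
  W-ζ: {B, G, H}
No single site covers all 8 demand points.
But {W-γ, W-δ} covers everything, so the minimum is 2.

2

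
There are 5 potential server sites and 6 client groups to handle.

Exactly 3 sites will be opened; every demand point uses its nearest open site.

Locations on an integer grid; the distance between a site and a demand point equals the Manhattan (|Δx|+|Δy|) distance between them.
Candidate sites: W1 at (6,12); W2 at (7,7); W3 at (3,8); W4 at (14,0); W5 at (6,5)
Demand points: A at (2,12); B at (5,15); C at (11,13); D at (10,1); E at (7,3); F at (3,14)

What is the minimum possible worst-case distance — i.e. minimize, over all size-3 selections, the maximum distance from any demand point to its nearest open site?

Open {W1, W2, W4}.
  Farthest demand point is C at distance 6 (to W1); all others are ≤ 6.
With {W1, W4, W5} the worst case is 6.
With {W1, W2, W5} the worst case is 8.
No size-3 selection achieves below 6.

6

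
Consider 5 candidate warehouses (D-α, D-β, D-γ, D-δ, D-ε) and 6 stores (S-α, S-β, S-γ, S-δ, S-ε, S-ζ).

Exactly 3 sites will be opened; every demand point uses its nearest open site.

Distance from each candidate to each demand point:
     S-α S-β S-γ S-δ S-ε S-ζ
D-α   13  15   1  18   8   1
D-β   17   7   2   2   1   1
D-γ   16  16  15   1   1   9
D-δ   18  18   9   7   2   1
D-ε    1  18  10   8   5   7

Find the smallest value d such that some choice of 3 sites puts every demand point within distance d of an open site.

Open {D-α, D-β, D-ε}.
  Farthest demand point is S-β at distance 7 (to D-β); all others are ≤ 7.
With {D-β, D-γ, D-ε} the worst case is 7.
With {D-β, D-δ, D-ε} the worst case is 7.
No size-3 selection achieves below 7.

7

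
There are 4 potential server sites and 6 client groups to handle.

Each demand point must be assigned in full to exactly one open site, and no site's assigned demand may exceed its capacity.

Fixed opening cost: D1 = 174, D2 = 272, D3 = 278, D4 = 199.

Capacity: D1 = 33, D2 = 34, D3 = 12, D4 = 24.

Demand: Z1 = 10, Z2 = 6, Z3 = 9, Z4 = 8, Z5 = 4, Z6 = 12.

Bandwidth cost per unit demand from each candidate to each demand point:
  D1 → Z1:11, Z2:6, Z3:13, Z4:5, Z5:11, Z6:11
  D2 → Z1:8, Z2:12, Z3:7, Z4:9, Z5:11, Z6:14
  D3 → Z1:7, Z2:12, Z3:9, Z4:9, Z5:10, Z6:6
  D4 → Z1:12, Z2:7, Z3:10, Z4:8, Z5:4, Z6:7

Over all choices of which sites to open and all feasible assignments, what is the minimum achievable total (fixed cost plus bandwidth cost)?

776

Open {D1, D4}; cheapest assignment that respects the capacities:
  D1 (cap 33, load 33): Z1, Z2, Z3, Z4 — cost 10×11 + 6×6 + 9×13 + 8×5 = 303
  D4 (cap 24, load 16): Z5, Z6 — cost 4×4 + 12×7 = 100
  Shipping 403, fixed 373 → total 776.
  Any other capacity-feasible assignment to {D1, D4} ships for at least 403.
Compare {D2, D4}: its best feasible assignment gives total 828.
Compare {D1, D2}: its best feasible assignment gives total 841.
Every other set of open sites that can feasibly serve all demand totals ≥ 828 even under its best assignment. Minimum: 776.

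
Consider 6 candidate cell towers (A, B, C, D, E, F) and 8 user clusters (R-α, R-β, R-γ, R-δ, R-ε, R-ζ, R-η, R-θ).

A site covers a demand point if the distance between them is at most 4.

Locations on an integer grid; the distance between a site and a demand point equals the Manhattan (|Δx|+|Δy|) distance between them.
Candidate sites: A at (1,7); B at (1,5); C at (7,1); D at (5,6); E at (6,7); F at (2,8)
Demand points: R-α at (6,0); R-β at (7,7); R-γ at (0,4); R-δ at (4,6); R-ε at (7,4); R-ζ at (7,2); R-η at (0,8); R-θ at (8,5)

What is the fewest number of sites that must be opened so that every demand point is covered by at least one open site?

3

Coverage sets (demand points within 4 of each site):
  A: {R-γ, R-δ, R-η}
  B: {R-γ, R-δ, R-η}
  C: {R-α, R-ε, R-ζ}
  D: {R-β, R-δ, R-ε, R-θ}
  E: {R-β, R-δ, R-ε, R-θ}
  F: {R-δ, R-η}
No 2 sites suffice: every size-2 union leaves at least one demand point uncovered.
But {A, C, D} covers everything, so the minimum is 3.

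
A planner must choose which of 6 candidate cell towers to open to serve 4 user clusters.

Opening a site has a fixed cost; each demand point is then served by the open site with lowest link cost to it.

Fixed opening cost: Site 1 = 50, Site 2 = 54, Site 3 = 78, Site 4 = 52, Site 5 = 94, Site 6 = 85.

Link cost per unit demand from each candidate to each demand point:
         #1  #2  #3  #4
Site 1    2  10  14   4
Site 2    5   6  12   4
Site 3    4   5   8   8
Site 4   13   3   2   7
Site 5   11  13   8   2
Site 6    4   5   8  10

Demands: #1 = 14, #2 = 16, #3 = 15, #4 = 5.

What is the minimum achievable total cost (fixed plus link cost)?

Open {Site 1, Site 4}: assign each demand point to its cheapest open site.
  #1→Site 1 14×2=28, #2→Site 4 16×3=48, #3→Site 4 15×2=30, #4→Site 1 5×4=20
  link cost 126, fixed 102 → total 228.
Compare {Site 2, Site 4}: link cost 168 + fixed 106 = 274.
Compare {Site 1, Site 2, Site 4}: link cost 126 + fixed 156 = 282.
Compare {Site 3, Site 4}: link cost 169 + fixed 130 = 299.
All other subsets cost ≥ 274. Minimum total cost: 228.

228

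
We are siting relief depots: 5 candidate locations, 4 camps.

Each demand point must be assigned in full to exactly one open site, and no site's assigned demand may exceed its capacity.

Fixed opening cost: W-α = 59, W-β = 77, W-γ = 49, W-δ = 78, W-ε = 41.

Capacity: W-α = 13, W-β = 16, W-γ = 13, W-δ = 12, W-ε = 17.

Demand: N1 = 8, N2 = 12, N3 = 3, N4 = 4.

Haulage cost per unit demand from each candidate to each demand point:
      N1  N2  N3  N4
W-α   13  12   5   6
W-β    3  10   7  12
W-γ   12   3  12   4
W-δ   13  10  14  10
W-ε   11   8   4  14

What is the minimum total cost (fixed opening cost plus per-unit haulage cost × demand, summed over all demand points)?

Open {W-β, W-γ}; cheapest assignment that respects the capacities:
  W-β (cap 16, load 15): N1, N3, N4 — cost 8×3 + 3×7 + 4×12 = 93
  W-γ (cap 13, load 12): N2 — cost 12×3 = 36
  Shipping 129, fixed 126 → total 255.
  Any other capacity-feasible assignment to {W-β, W-γ} ships for at least 129.
Compare {W-γ, W-ε}: its best feasible assignment gives total 282.
Compare {W-α, W-β, W-γ}: its best feasible assignment gives total 284.
Every other set of open sites that can feasibly serve all demand totals ≥ 282 even under its best assignment. Minimum: 255.

255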